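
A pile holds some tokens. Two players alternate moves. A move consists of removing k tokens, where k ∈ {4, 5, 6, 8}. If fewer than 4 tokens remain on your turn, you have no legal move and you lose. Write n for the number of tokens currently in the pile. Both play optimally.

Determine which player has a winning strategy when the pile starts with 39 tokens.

The second player wins.

Work bottom-up. With no move the player to move loses. Otherwise the position is W if at least one move leads to an L position for the opponent, and L if every move leads to a W.
n=0: no move → L
n=1: no move → L
n=2: no move → L
n=3: no move → L
n=4: can move to 0, which is L ⇒ W
n=5: can move to 1, which is L ⇒ W
n=6: can move to 2, which is L ⇒ W
n=7: can move to 3, which is L ⇒ W
n=8: can move to 3, which is L ⇒ W
n=9: can move to 3, which is L ⇒ W
n=10: can move to 2, which is L ⇒ W
n=11: can move to 3, which is L ⇒ W
n=12: moves to 8(W), 7(W), 6(W), 4(W); every one is W ⇒ L
n=13: moves to 9(W), 8(W), 7(W), 5(W); every one is W ⇒ L
n=14: moves to 10(W), 9(W), 8(W), 6(W); every one is W ⇒ L
n=15: moves to 11(W), 10(W), 9(W), 7(W); every one is W ⇒ L
n=16: can move to 12, which is L ⇒ W
n=17: can move to 13, which is L ⇒ W
n=18: can move to 14, which is L ⇒ W
n=19: can move to 15, which is L ⇒ W
n=20: can move to 15, which is L ⇒ W
n=21: can move to 15, which is L ⇒ W
n=22: can move to 14, which is L ⇒ W
n=23: can move to 15, which is L ⇒ W
n=24: moves to 20(W), 19(W), 18(W), 16(W); every one is W ⇒ L
n=25: moves to 21(W), 20(W), 19(W), 17(W); every one is W ⇒ L
n=26: moves to 22(W), 21(W), 20(W), 18(W); every one is W ⇒ L
n=27: moves to 23(W), 22(W), 21(W), 19(W); every one is W ⇒ L
n=28: can move to 24, which is L ⇒ W
n=29: can move to 25, which is L ⇒ W
n=30: can move to 26, which is L ⇒ W
n=31: can move to 27, which is L ⇒ W
n=32: can move to 27, which is L ⇒ W
n=33: can move to 27, which is L ⇒ W
n=34: can move to 26, which is L ⇒ W
n=35: can move to 27, which is L ⇒ W
n=36: moves to 32(W), 31(W), 30(W), 28(W); every one is W ⇒ L
n=37: moves to 33(W), 32(W), 31(W), 29(W); every one is W ⇒ L
n=38: moves to 34(W), 33(W), 32(W), 30(W); every one is W ⇒ L
n=39: moves to 35(W), 34(W), 33(W), 31(W); every one is W ⇒ L
Every move from 39 reaches a W position, so the mover loses.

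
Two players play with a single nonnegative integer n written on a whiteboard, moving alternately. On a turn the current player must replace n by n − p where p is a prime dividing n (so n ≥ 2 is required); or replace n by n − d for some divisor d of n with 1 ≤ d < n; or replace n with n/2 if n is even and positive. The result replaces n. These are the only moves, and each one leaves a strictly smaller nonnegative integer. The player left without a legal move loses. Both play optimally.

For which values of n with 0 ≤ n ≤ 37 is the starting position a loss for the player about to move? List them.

Work bottom-up. With no move the player to move loses. Otherwise the position is W if at least one move leads to an L position for the opponent, and L if every move leads to a W.
n=0: no move → L
n=1: no move → L
n=2: →0(L), so W
n=3: →0(L), so W
n=4: →2(W), 3(W) — all W, so L
n=5: →0(L), so W
n=6: →4(L), so W
n=7: →0(L), so W
n=8: →4(L), so W
n=9: →6(W), 8(W) — all W, so L
n=10: →9(L), so W
n=11: →0(L), so W
n=12: →9(L), so W
n=13: →0(L), so W
n=14: →7(W), 12(W), 13(W) — all W, so L
n=15: →14(L), so W
n=16: →14(L), so W
n=17: →0(L), so W
n=18: →9(L), so W
n=19: →0(L), so W
n=20: →10(W), 15(W), 16(W), 18(W), 19(W) — all W, so L
n=21: →14(L), so W
n=22: →20(L), so W
n=23: →0(L), so W
n=24: →20(L), so W
n=25: →20(L), so W
n=26: →13(W), 24(W), 25(W) — all W, so L
n=27: →26(L), so W
n=28: →14(L), so W
n=29: →0(L), so W
n=30: →20(L), so W
n=31: →0(L), so W
n=32: →16(W), 24(W), 28(W), 30(W), 31(W) — all W, so L
n=33: →32(L), so W
n=34: →32(L), so W
n=35: →28(W), 30(W), 34(W) — all W, so L
n=36: →32(L), so W
n=37: →0(L), so W
Reading off the rows marked L gives the requested list; there are 9 such values of n.

0, 1, 4, 9, 14, 20, 26, 32, 35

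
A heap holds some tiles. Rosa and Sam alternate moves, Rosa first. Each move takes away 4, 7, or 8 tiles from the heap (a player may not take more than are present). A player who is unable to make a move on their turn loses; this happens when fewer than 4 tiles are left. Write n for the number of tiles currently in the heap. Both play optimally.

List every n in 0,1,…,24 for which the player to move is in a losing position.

0, 1, 2, 3, 12, 13, 14, 15, 24

Build the W/L table. Terminal = L. A non-terminal position is W if it has a move to some L; otherwise it is L.
n=0: no move → L
n=1: no move → L
n=2: no move → L
n=3: no move → L
n=4: W (go to 0, an L position)
n=5: W (go to 1, an L position)
n=6: W (go to 2, an L position)
n=7: W (go to 3, an L position)
n=8: W (go to 1, an L position)
n=9: W (go to 2, an L position)
n=10: W (go to 3, an L position)
n=11: W (go to 3, an L position)
n=12: L (options 8(W), 5(W), 4(W) are all W)
n=13: L (options 9(W), 6(W), 5(W) are all W)
n=14: L (options 10(W), 7(W), 6(W) are all W)
n=15: L (options 11(W), 8(W), 7(W) are all W)
n=16: W (go to 12, an L position)
n=17: W (go to 13, an L position)
n=18: W (go to 14, an L position)
n=19: W (go to 15, an L position)
n=20: W (go to 13, an L position)
n=21: W (go to 14, an L position)
n=22: W (go to 15, an L position)
n=23: W (go to 15, an L position)
n=24: L (options 20(W), 17(W), 16(W) are all W)
The losing starting values of n are exactly the entries labelled L in this table (9 of them).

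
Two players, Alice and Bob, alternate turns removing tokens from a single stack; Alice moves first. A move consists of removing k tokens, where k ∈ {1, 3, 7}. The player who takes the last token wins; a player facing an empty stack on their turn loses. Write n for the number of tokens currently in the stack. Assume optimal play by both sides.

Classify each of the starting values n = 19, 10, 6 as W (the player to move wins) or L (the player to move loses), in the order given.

19: W, 10: L, 6: L

Classify positions by backward induction: terminal positions (no move available) are L. From any other position, the mover wins iff some move reaches an L.
n=0: no move → L
n=1: →0(L), so W
n=2: →1(W) only, which is W, so L
n=3: →2(L), so W
n=4: →3(W), 1(W) — all W, so L
n=5: →4(L), so W
n=6: →5(W), 3(W) — all W, so L
n=7: →6(L), so W
n=8: →7(W), 5(W), 1(W) — all W, so L
n=9: →8(L), so W
n=10: →9(W), 7(W), 3(W) — all W, so L
n=11: →10(L), so W
n=12: →11(W), 9(W), 5(W) — all W, so L
n=13: →12(L), so W
n=14: →13(W), 11(W), 7(W) — all W, so L
n=15: →14(L), so W
n=16: →15(W), 13(W), 9(W) — all W, so L
n=17: →16(L), so W
n=18: →17(W), 15(W), 11(W) — all W, so L
n=19: →18(L), so W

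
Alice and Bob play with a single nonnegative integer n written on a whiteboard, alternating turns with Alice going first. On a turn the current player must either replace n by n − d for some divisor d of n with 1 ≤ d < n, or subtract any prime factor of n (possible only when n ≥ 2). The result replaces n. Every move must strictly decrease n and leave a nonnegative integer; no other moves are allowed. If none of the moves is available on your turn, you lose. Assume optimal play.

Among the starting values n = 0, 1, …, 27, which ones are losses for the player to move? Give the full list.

Use the standard recursion: the mover loses at a terminal position; elsewhere, the mover wins exactly when some move hands the opponent an L position.
n=0: no move → L
n=1: no move → L
n=2: →0(L), so W
n=3: →0(L), so W
n=4: →2(W), 3(W) — all W, so L
n=5: →0(L), so W
n=6: →4(L), so W
n=7: →0(L), so W
n=8: →4(L), so W
n=9: →6(W), 8(W) — all W, so L
n=10: →9(L), so W
n=11: →0(L), so W
n=12: →9(L), so W
n=13: →0(L), so W
n=14: →7(W), 12(W), 13(W) — all W, so L
n=15: →14(L), so W
n=16: →14(L), so W
n=17: →0(L), so W
n=18: →9(L), so W
n=19: →0(L), so W
n=20: →10(W), 15(W), 16(W), 18(W), 19(W) — all W, so L
n=21: →14(L), so W
n=22: →20(L), so W
n=23: →0(L), so W
n=24: →20(L), so W
n=25: →20(L), so W
n=26: →13(W), 24(W), 25(W) — all W, so L
n=27: →26(L), so W
Reading off the rows marked L gives the requested list; there are 7 such values of n.

0, 1, 4, 9, 14, 20, 26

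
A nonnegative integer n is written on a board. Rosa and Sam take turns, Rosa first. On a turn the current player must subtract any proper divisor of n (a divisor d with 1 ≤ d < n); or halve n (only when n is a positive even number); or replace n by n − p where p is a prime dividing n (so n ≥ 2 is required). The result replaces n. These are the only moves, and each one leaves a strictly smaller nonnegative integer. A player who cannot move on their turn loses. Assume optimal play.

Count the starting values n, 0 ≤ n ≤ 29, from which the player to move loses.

7

Build the W/L table. Terminal = L. A non-terminal position is W if it has a move to some L; otherwise it is L.
n=0: no move → L
n=1: no move → L
n=2: can move to 0, which is L ⇒ W
n=3: can move to 0, which is L ⇒ W
n=4: moves to 2(W), 3(W); every one is W ⇒ L
n=5: can move to 0, which is L ⇒ W
n=6: can move to 4, which is L ⇒ W
n=7: can move to 0, which is L ⇒ W
n=8: can move to 4, which is L ⇒ W
n=9: moves to 6(W), 8(W); every one is W ⇒ L
n=10: can move to 9, which is L ⇒ W
n=11: can move to 0, which is L ⇒ W
n=12: can move to 9, which is L ⇒ W
n=13: can move to 0, which is L ⇒ W
n=14: moves to 7(W), 12(W), 13(W); every one is W ⇒ L
n=15: can move to 14, which is L ⇒ W
n=16: can move to 14, which is L ⇒ W
n=17: can move to 0, which is L ⇒ W
n=18: can move to 9, which is L ⇒ W
n=19: can move to 0, which is L ⇒ W
n=20: moves to 10(W), 15(W), 16(W), 18(W), 19(W); every one is W ⇒ L
n=21: can move to 14, which is L ⇒ W
n=22: can move to 20, which is L ⇒ W
n=23: can move to 0, which is L ⇒ W
n=24: can move to 20, which is L ⇒ W
n=25: can move to 20, which is L ⇒ W
n=26: moves to 13(W), 24(W), 25(W); every one is W ⇒ L
n=27: can move to 26, which is L ⇒ W
n=28: can move to 14, which is L ⇒ W
n=29: can move to 0, which is L ⇒ W
L entries with 0 ≤ n ≤ 29: n = 0, 1, 4, 9, 14, 20, 26; that makes 7.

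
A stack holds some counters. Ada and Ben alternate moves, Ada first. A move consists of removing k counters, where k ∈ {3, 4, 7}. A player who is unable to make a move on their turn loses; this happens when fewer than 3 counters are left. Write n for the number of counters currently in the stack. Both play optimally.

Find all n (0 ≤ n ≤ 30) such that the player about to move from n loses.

Classify positions by backward induction: terminal positions (no move available) are L. From any other position, the mover wins iff some move reaches an L.
n=0: no move → L
n=1: no move → L
n=2: no move → L
n=3: W (go to 0, an L position)
n=4: W (go to 1, an L position)
n=5: W (go to 2, an L position)
n=6: W (go to 2, an L position)
n=7: W (go to 0, an L position)
n=8: W (go to 1, an L position)
n=9: W (go to 2, an L position)
n=10: L (options 7(W), 6(W), 3(W) are all W)
n=11: L (options 8(W), 7(W), 4(W) are all W)
n=12: L (options 9(W), 8(W), 5(W) are all W)
n=13: W (go to 10, an L position)
n=14: W (go to 11, an L position)
n=15: W (go to 12, an L position)
n=16: W (go to 12, an L position)
n=17: W (go to 10, an L position)
n=18: W (go to 11, an L position)
n=19: W (go to 12, an L position)
n=20: L (options 17(W), 16(W), 13(W) are all W)
n=21: L (options 18(W), 17(W), 14(W) are all W)
n=22: L (options 19(W), 18(W), 15(W) are all W)
n=23: W (go to 20, an L position)
n=24: W (go to 21, an L position)
n=25: W (go to 22, an L position)
n=26: W (go to 22, an L position)
n=27: W (go to 20, an L position)
n=28: W (go to 21, an L position)
n=29: W (go to 22, an L position)
n=30: L (options 27(W), 26(W), 23(W) are all W)
Reading off the rows marked L gives the requested list; there are 10 such values of n.

0, 1, 2, 10, 11, 12, 20, 21, 22, 30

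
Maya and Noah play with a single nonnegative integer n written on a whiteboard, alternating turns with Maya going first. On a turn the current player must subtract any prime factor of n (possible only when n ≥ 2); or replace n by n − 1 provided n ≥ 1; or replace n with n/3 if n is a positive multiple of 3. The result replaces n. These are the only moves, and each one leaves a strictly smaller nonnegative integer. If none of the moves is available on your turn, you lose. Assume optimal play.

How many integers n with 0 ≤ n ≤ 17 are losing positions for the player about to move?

Positions with no move are L. A position that does have a move is losing for the player to move precisely when every available move leads to a winning position for the opponent. Fill in the labels:
n=0: no move → L
n=1: →0(L), so W
n=2: →0(L), so W
n=3: →0(L), so W
n=4: →2(W), 3(W) — all W, so L
n=5: →0(L), so W
n=6: →4(L), so W
n=7: →0(L), so W
n=8: →6(W), 7(W) — all W, so L
n=9: →8(L), so W
n=10: →8(L), so W
n=11: →0(L), so W
n=12: →4(L), so W
n=13: →0(L), so W
n=14: →7(W), 12(W), 13(W) — all W, so L
n=15: →14(L), so W
n=16: →14(L), so W
n=17: →0(L), so W
L entries with 0 ≤ n ≤ 17: n = 0, 4, 8, 14; that makes 4.

4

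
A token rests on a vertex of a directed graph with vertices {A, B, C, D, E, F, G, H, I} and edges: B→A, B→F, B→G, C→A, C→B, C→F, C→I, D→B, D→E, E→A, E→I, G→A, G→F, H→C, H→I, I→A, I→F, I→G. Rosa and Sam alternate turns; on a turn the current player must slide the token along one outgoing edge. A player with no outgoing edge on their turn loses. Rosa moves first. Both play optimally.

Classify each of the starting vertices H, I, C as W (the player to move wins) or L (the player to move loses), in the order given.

Classify positions by backward induction: terminal positions (no move available) are L. From any other position, the mover wins iff some move reaches an L.
Every edge goes from a vertex to one that appears earlier in the order F, A, G, I, E, B, C, D, H, so processing vertices in that order labels each vertex after all of its successors.
F: no outgoing edge → L
A: no outgoing edge → L
G: can move to A, which is L ⇒ W
I: can move to A, which is L ⇒ W
E: can move to A, which is L ⇒ W
B: can move to A, which is L ⇒ W
C: can move to A, which is L ⇒ W
D: moves to B(W), E(W); every one is W ⇒ L
H: moves to C(W), I(W); every one is W ⇒ L

H: L, I: W, C: W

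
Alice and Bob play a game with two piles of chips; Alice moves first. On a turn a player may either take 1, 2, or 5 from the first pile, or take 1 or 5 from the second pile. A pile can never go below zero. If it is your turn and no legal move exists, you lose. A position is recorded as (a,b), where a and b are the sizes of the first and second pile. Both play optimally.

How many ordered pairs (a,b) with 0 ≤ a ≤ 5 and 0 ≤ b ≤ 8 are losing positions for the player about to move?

18

Use the standard recursion: the mover loses at a terminal position; elsewhere, the mover wins exactly when some move hands the opponent an L position.
Every move lowers a or b (never raises either), so fill the grid row by row in increasing a, and left to right within a row: each cell's successors are then already labelled.
      b=0  b=1  b=2  b=3  b=4  b=5  b=6  b=7  b=8
a=0:    L    W    L    W    L    W    L    W    L
a=1:    W    L    W    L    W    L    W    L    W
a=2:    W    W    W    W    W    W    W    W    W
a=3:    L    W    L    W    L    W    L    W    L
a=4:    W    L    W    L    W    L    W    L    W
a=5:    W    W    W    W    W    W    W    W    W
Cells with no legal move (terminal, hence L): (0,0).
The remaining L cells, each justified by listing all of its moves:
(0,2): only reaches (0,1)(W), which is W → L
(0,4): only reaches (0,3)(W), which is W → L
(0,6): only reaches (0,5)(W), (0,1)(W), all W → L
(0,8): only reaches (0,7)(W), (0,3)(W), all W → L
(1,1): only reaches (0,1)(W), (1,0)(W), all W → L
(1,3): only reaches (0,3)(W), (1,2)(W), all W → L
(1,5): only reaches (0,5)(W), (1,4)(W), (1,0)(W), all W → L
(1,7): only reaches (0,7)(W), (1,6)(W), (1,2)(W), all W → L
(3,0): only reaches (2,0)(W), (1,0)(W), all W → L
(3,2): only reaches (2,2)(W), (1,2)(W), (3,1)(W), all W → L
(3,4): only reaches (2,4)(W), (1,4)(W), (3,3)(W), all W → L
(3,6): only reaches (2,6)(W), (1,6)(W), (3,5)(W), (3,1)(W), all W → L
(3,8): only reaches (2,8)(W), (1,8)(W), (3,7)(W), (3,3)(W), all W → L
(4,1): only reaches (3,1)(W), (2,1)(W), (4,0)(W), all W → L
(4,3): only reaches (3,3)(W), (2,3)(W), (4,2)(W), all W → L
(4,5): only reaches (3,5)(W), (2,5)(W), (4,4)(W), (4,0)(W), all W → L
(4,7): only reaches (3,7)(W), (2,7)(W), (4,6)(W), (4,2)(W), all W → L
Every other cell has at least one move into one of the L cells above, so it is W.
L cells per row: a=0: 5, a=1: 4, a=2: 0, a=3: 5, a=4: 4, a=5: 0; total 18.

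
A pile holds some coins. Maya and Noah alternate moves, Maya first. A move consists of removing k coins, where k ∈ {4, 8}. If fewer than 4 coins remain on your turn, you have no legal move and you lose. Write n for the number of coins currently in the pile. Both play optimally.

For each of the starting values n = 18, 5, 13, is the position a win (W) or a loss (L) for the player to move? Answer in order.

Classify positions by backward induction: terminal positions (no move available) are L. From any other position, the mover wins iff some move reaches an L.
n=0: no move → L
n=1: no move → L
n=2: no move → L
n=3: no move → L
n=4: →0(L), so W
n=5: →1(L), so W
n=6: →2(L), so W
n=7: →3(L), so W
n=8: →0(L), so W
n=9: →1(L), so W
n=10: →2(L), so W
n=11: →3(L), so W
n=12: →8(W), 4(W) — all W, so L
n=13: →9(W), 5(W) — all W, so L
n=14: →10(W), 6(W) — all W, so L
n=15: →11(W), 7(W) — all W, so L
n=16: →12(L), so W
n=17: →13(L), so W
n=18: →14(L), so W

18: W, 5: W, 13: L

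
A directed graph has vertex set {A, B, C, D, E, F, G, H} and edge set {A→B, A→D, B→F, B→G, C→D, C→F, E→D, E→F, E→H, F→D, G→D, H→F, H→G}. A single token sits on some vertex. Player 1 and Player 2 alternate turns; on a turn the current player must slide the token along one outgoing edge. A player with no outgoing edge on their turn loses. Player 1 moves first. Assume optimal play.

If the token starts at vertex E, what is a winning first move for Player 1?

Label each position W (a win for the player to move) or L (a loss). A position with no legal move is L; any other position is W exactly when some move reaches an L, and L when every move reaches a W.
Every edge goes from a vertex to one that appears earlier in the order D, F, C, G, H, B, A, E, so processing vertices in that order labels each vertex after all of its successors.
D: no outgoing edge → L
F: →D(L), so W
C: →D(L), so W
G: →D(L), so W
H: →G(W), F(W) — all W, so L
B: →G(W), F(W) — all W, so L
A: →B(L), so W
E: →H(L), so W
From E, the L positions reachable in one move are: H, D. Any move reaching one of these is winning.

Move to H.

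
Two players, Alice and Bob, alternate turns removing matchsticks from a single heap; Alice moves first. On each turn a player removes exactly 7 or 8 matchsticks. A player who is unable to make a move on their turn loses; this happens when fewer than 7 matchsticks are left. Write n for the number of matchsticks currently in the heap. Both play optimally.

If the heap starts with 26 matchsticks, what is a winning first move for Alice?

Remove 7, leaving 19.

Compute win/loss labels from the base case upward. A position with no move is L. Any other position is W if it can reach an L in one move, else L.
n=0: no move → L
n=1: no move → L
n=2: no move → L
n=3: no move → L
n=4: no move → L
n=5: no move → L
n=6: no move → L
n=7: →0(L), so W
n=8: →1(L), so W
n=9: →2(L), so W
n=10: →3(L), so W
n=11: →4(L), so W
n=12: →5(L), so W
n=13: →6(L), so W
n=14: →6(L), so W
n=15: →8(W), 7(W) — all W, so L
n=16: →9(W), 8(W) — all W, so L
n=17: →10(W), 9(W) — all W, so L
n=18: →11(W), 10(W) — all W, so L
n=19: →12(W), 11(W) — all W, so L
n=20: →13(W), 12(W) — all W, so L
n=21: →14(W), 13(W) — all W, so L
n=22: →15(L), so W
n=23: →16(L), so W
n=24: →17(L), so W
n=25: →18(L), so W
n=26: →19(L), so W
From 26, the L positions reachable in one move are: 19, 18. Any move reaching one of these is winning.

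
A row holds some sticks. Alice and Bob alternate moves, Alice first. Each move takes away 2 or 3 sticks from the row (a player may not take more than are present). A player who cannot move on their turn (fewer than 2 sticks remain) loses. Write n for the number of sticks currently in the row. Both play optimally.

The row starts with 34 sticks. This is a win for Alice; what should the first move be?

Build the W/L table. Terminal = L. A non-terminal position is W if it has a move to some L; otherwise it is L.
n=0: no move → L
n=1: no move → L
n=2: reaches L-position 0 → W
n=3: reaches L-position 1 → W
n=4: reaches L-position 1 → W
n=5: only reaches 3(W), 2(W), all W → L
n=6: only reaches 4(W), 3(W), all W → L
n=7: reaches L-position 5 → W
n=8: reaches L-position 6 → W
n=9: reaches L-position 6 → W
n=10: only reaches 8(W), 7(W), all W → L
n=11: only reaches 9(W), 8(W), all W → L
n=12: reaches L-position 10 → W
n=13: reaches L-position 11 → W
n=14: reaches L-position 11 → W
n=15: only reaches 13(W), 12(W), all W → L
n=16: only reaches 14(W), 13(W), all W → L
n=17: reaches L-position 15 → W
n=18: reaches L-position 16 → W
n=19: reaches L-position 16 → W
n=20: only reaches 18(W), 17(W), all W → L
n=21: only reaches 19(W), 18(W), all W → L
n=22: reaches L-position 20 → W
n=23: reaches L-position 21 → W
n=24: reaches L-position 21 → W
n=25: only reaches 23(W), 22(W), all W → L
n=26: only reaches 24(W), 23(W), all W → L
n=27: reaches L-position 25 → W
n=28: reaches L-position 26 → W
n=29: reaches L-position 26 → W
n=30: only reaches 28(W), 27(W), all W → L
n=31: only reaches 29(W), 28(W), all W → L
n=32: reaches L-position 30 → W
n=33: reaches L-position 31 → W
n=34: reaches L-position 31 → W
From 34, the L positions reachable in one move are: 31.

Remove 3, leaving 31.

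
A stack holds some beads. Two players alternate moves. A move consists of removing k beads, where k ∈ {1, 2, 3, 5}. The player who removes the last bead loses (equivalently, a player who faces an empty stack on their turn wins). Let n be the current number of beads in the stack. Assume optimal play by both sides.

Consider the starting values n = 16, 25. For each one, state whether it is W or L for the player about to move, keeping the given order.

16: W, 25: L

Use the standard recursion: the mover wins at a terminal position; elsewhere, the mover wins exactly when some move hands the opponent an L position.
n=0: no move; the opponent has just taken the last bead and therefore loses → W
n=1: only reaches 0(W), which is W → L
n=2: reaches L-position 1 → W
n=3: reaches L-position 1 → W
n=4: reaches L-position 1 → W
n=5: only reaches 4(W), 3(W), 2(W), 0(W), all W → L
n=6: reaches L-position 5 → W
n=7: reaches L-position 5 → W
n=8: reaches L-position 5 → W
n=9: only reaches 8(W), 7(W), 6(W), 4(W), all W → L
n=10: reaches L-position 9 → W
n=11: reaches L-position 9 → W
n=12: reaches L-position 9 → W
n=13: only reaches 12(W), 11(W), 10(W), 8(W), all W → L
n=14: reaches L-position 13 → W
n=15: reaches L-position 13 → W
n=16: reaches L-position 13 → W
n=17: only reaches 16(W), 15(W), 14(W), 12(W), all W → L
n=18: reaches L-position 17 → W
n=19: reaches L-position 17 → W
n=20: reaches L-position 17 → W
n=21: only reaches 20(W), 19(W), 18(W), 16(W), all W → L
n=22: reaches L-position 21 → W
n=23: reaches L-position 21 → W
n=24: reaches L-position 21 → W
n=25: only reaches 24(W), 23(W), 22(W), 20(W), all W → L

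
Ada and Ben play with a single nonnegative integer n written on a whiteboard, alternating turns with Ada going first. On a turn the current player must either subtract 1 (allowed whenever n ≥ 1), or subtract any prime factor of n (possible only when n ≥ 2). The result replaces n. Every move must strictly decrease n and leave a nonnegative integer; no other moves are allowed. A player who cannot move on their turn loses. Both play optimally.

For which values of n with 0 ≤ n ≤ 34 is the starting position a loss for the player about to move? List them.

0, 4, 8, 12, 16, 20, 24, 28, 32

Compute win/loss labels from the base case upward. A position with no move is L. Any other position is W if it can reach an L in one move, else L.
n=0: no move → L
n=1: W (go to 0, an L position)
n=2: W (go to 0, an L position)
n=3: W (go to 0, an L position)
n=4: L (options 2(W), 3(W) are all W)
n=5: W (go to 0, an L position)
n=6: W (go to 4, an L position)
n=7: W (go to 0, an L position)
n=8: L (options 6(W), 7(W) are all W)
n=9: W (go to 8, an L position)
n=10: W (go to 8, an L position)
n=11: W (go to 0, an L position)
n=12: L (options 9(W), 10(W), 11(W) are all W)
n=13: W (go to 0, an L position)
n=14: W (go to 12, an L position)
n=15: W (go to 12, an L position)
n=16: L (options 14(W), 15(W) are all W)
n=17: W (go to 0, an L position)
n=18: W (go to 16, an L position)
n=19: W (go to 0, an L position)
n=20: L (options 15(W), 18(W), 19(W) are all W)
n=21: W (go to 20, an L position)
n=22: W (go to 20, an L position)
n=23: W (go to 0, an L position)
n=24: L (options 21(W), 22(W), 23(W) are all W)
n=25: W (go to 20, an L position)
n=26: W (go to 24, an L position)
n=27: W (go to 24, an L position)
n=28: L (options 21(W), 26(W), 27(W) are all W)
n=29: W (go to 0, an L position)
n=30: W (go to 28, an L position)
n=31: W (go to 0, an L position)
n=32: L (options 30(W), 31(W) are all W)
n=33: W (go to 32, an L position)
n=34: W (go to 32, an L position)
Reading off the rows marked L gives the requested list; there are 9 such values of n.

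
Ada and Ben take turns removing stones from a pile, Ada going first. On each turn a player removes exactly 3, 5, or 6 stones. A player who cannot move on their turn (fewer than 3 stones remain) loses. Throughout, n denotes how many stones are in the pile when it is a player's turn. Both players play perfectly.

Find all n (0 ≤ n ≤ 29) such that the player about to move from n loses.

0, 1, 2, 9, 10, 11, 18, 19, 20, 27, 28, 29

Positions with no move are L. A position that does have a move is losing for the player to move precisely when every available move leads to a winning position for the opponent. Fill in the labels:
n=0: no move → L
n=1: no move → L
n=2: no move → L
n=3: →0(L), so W
n=4: →1(L), so W
n=5: →2(L), so W
n=6: →1(L), so W
n=7: →2(L), so W
n=8: →2(L), so W
n=9: →6(W), 4(W), 3(W) — all W, so L
n=10: →7(W), 5(W), 4(W) — all W, so L
n=11: →8(W), 6(W), 5(W) — all W, so L
n=12: →9(L), so W
n=13: →10(L), so W
n=14: →11(L), so W
n=15: →10(L), so W
n=16: →11(L), so W
n=17: →11(L), so W
n=18: →15(W), 13(W), 12(W) — all W, so L
n=19: →16(W), 14(W), 13(W) — all W, so L
n=20: →17(W), 15(W), 14(W) — all W, so L
n=21: →18(L), so W
n=22: →19(L), so W
n=23: →20(L), so W
n=24: →19(L), so W
n=25: →20(L), so W
n=26: →20(L), so W
n=27: →24(W), 22(W), 21(W) — all W, so L
n=28: →25(W), 23(W), 22(W) — all W, so L
n=29: →26(W), 24(W), 23(W) — all W, so L
The losing starting values of n are exactly the entries labelled L in this table (12 of them).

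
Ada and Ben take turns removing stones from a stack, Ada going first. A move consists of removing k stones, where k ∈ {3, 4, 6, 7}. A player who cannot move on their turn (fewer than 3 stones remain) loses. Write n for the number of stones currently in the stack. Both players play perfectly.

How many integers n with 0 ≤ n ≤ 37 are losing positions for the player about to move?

Compute win/loss labels from the base case upward. A position with no move is L. Any other position is W if it can reach an L in one move, else L.
n=0: no move → L
n=1: no move → L
n=2: no move → L
n=3: W (go to 0, an L position)
n=4: W (go to 1, an L position)
n=5: W (go to 2, an L position)
n=6: W (go to 2, an L position)
n=7: W (go to 1, an L position)
n=8: W (go to 2, an L position)
n=9: W (go to 2, an L position)
n=10: L (options 7(W), 6(W), 4(W), 3(W) are all W)
n=11: L (options 8(W), 7(W), 5(W), 4(W) are all W)
n=12: L (options 9(W), 8(W), 6(W), 5(W) are all W)
n=13: W (go to 10, an L position)
n=14: W (go to 11, an L position)
n=15: W (go to 12, an L position)
n=16: W (go to 12, an L position)
n=17: W (go to 11, an L position)
n=18: W (go to 12, an L position)
n=19: W (go to 12, an L position)
n=20: L (options 17(W), 16(W), 14(W), 13(W) are all W)
n=21: L (options 18(W), 17(W), 15(W), 14(W) are all W)
n=22: L (options 19(W), 18(W), 16(W), 15(W) are all W)
n=23: W (go to 20, an L position)
n=24: W (go to 21, an L position)
n=25: W (go to 22, an L position)
n=26: W (go to 22, an L position)
n=27: W (go to 21, an L position)
n=28: W (go to 22, an L position)
n=29: W (go to 22, an L position)
n=30: L (options 27(W), 26(W), 24(W), 23(W) are all W)
n=31: L (options 28(W), 27(W), 25(W), 24(W) are all W)
n=32: L (options 29(W), 28(W), 26(W), 25(W) are all W)
n=33: W (go to 30, an L position)
n=34: W (go to 31, an L position)
n=35: W (go to 32, an L position)
n=36: W (go to 32, an L position)
n=37: W (go to 31, an L position)
L entries with 0 ≤ n ≤ 37: n = 0, 1, 2, 10, 11, 12, 20, 21, 22, 30, 31, 32; that makes 12.

12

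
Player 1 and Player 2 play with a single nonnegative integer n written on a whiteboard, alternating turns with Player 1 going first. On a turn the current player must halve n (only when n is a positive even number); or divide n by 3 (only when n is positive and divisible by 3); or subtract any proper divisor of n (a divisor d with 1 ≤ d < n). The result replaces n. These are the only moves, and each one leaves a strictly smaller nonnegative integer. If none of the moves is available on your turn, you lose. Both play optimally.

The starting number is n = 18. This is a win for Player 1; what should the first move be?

Use the standard recursion: the mover loses at a terminal position; elsewhere, the mover wins exactly when some move hands the opponent an L position.
n=0: no move → L
n=1: no move → L
n=2: W (go to 1, an L position)
n=3: W (go to 1, an L position)
n=4: L (options 2(W), 3(W) are all W)
n=5: W (go to 4, an L position)
n=6: W (go to 4, an L position)
n=7: L (sole option 6(W) is W)
n=8: W (go to 4, an L position)
n=9: L (options 3(W), 6(W), 8(W) are all W)
n=10: W (go to 9, an L position)
n=11: L (sole option 10(W) is W)
n=12: W (go to 4, an L position)
n=13: L (sole option 12(W) is W)
n=14: W (go to 7, an L position)
n=15: L (options 5(W), 10(W), 12(W), 14(W) are all W)
n=16: W (go to 15, an L position)
n=17: L (sole option 16(W) is W)
n=18: W (go to 9, an L position)
From 18, the L positions reachable in one move are: 9, 15, 17. Any move reaching one of these is winning.

Move to 9.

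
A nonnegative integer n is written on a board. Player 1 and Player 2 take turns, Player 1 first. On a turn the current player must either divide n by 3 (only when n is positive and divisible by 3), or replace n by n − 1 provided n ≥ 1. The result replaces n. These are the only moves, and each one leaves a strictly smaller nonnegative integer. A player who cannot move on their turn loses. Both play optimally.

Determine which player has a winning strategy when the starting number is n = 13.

Label each position W (a win for the player to move) or L (a loss). A position with no legal move is L; any other position is W exactly when some move reaches an L, and L when every move reaches a W.
n=0: no move → L
n=1: W (go to 0, an L position)
n=2: L (sole option 1(W) is W)
n=3: W (go to 2, an L position)
n=4: L (sole option 3(W) is W)
n=5: W (go to 4, an L position)
n=6: W (go to 2, an L position)
n=7: L (sole option 6(W) is W)
n=8: W (go to 7, an L position)
n=9: L (options 3(W), 8(W) are all W)
n=10: W (go to 9, an L position)
n=11: L (sole option 10(W) is W)
n=12: W (go to 4, an L position)
n=13: L (sole option 12(W) is W)
The starting position 13 is L: whatever Player 1 does, the opponent receives a W position.

Player 2 wins.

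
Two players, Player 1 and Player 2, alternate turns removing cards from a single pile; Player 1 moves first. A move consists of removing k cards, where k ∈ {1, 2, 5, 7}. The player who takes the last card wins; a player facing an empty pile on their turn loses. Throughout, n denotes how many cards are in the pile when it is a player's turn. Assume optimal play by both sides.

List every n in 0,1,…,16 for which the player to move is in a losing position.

Build the W/L table. Terminal = L. A non-terminal position is W if it has a move to some L; otherwise it is L.
n=0: no move → L
n=1: →0(L), so W
n=2: →0(L), so W
n=3: →2(W), 1(W) — all W, so L
n=4: →3(L), so W
n=5: →3(L), so W
n=6: →5(W), 4(W), 1(W) — all W, so L
n=7: →6(L), so W
n=8: →6(L), so W
n=9: →8(W), 7(W), 4(W), 2(W) — all W, so L
n=10: →9(L), so W
n=11: →9(L), so W
n=12: →11(W), 10(W), 7(W), 5(W) — all W, so L
n=13: →12(L), so W
n=14: →12(L), so W
n=15: →14(W), 13(W), 10(W), 8(W) — all W, so L
n=16: →15(L), so W
Reading off the rows marked L gives the requested list; there are 6 such values of n.

0, 3, 6, 9, 12, 15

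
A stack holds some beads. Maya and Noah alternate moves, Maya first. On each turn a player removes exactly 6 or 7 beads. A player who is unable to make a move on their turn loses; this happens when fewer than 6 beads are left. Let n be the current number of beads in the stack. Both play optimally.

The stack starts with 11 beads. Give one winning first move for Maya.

Remove 6, leaving 5.

Work bottom-up. With no move the player to move loses. Otherwise the position is W if at least one move leads to an L position for the opponent, and L if every move leads to a W.
n=0: no move → L
n=1: no move → L
n=2: no move → L
n=3: no move → L
n=4: no move → L
n=5: no move → L
n=6: W (go to 0, an L position)
n=7: W (go to 1, an L position)
n=8: W (go to 2, an L position)
n=9: W (go to 3, an L position)
n=10: W (go to 4, an L position)
n=11: W (go to 5, an L position)
From 11, the L positions reachable in one move are: 5, 4. Any move reaching one of these is winning.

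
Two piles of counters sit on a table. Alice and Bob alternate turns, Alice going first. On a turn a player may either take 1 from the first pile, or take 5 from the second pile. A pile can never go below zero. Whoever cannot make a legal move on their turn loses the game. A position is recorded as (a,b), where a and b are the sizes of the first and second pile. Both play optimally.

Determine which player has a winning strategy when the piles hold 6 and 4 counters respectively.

Bob wins.

Use the standard recursion: the mover loses at a terminal position; elsewhere, the mover wins exactly when some move hands the opponent an L position.
No move ever increases a pile, so every position that can arise here has a ≤ 6 and b ≤ 4; it is enough to label the cells with 0 ≤ a ≤ 6 and 0 ≤ b ≤ 4.
Every move lowers a or b (never raises either), so fill the grid row by row in increasing a, and left to right within a row: each cell's successors are then already labelled.
      b=0  b=1  b=2  b=3  b=4
a=0:    L    L    L    L    L
a=1:    W    W    W    W    W
a=2:    L    L    L    L    L
a=3:    W    W    W    W    W
a=4:    L    L    L    L    L
a=5:    W    W    W    W    W
a=6:    L    L    L    L    L
Cells with no legal move (terminal, hence L): (0,0), (0,1), (0,2), (0,3), (0,4).
The remaining L cells, each justified by listing all of its moves:
(2,0): →(1,0)(W) only, which is W, so L
(2,1): →(1,1)(W) only, which is W, so L
(2,2): →(1,2)(W) only, which is W, so L
(2,3): →(1,3)(W) only, which is W, so L
(2,4): →(1,4)(W) only, which is W, so L
(4,0): →(3,0)(W) only, which is W, so L
(4,1): →(3,1)(W) only, which is W, so L
(4,2): →(3,2)(W) only, which is W, so L
(4,3): →(3,3)(W) only, which is W, so L
(4,4): →(3,4)(W) only, which is W, so L
(6,0): →(5,0)(W) only, which is W, so L
(6,1): →(5,1)(W) only, which is W, so L
(6,2): →(5,2)(W) only, which is W, so L
(6,3): →(5,3)(W) only, which is W, so L
(6,4): →(5,4)(W) only, which is W, so L
Every other cell has at least one move into one of the L cells above, so it is W.
The starting position (6,4) is L: whatever Alice does, the opponent receives a W position.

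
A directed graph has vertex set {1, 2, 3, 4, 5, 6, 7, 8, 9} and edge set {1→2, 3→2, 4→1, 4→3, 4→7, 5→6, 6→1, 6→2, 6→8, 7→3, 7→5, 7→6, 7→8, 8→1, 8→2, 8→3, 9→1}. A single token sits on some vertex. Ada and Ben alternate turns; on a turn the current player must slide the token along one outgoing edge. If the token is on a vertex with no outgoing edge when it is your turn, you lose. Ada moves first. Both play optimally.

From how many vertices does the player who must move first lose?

4

Classify positions by backward induction: terminal positions (no move available) are L. From any other position, the mover wins iff some move reaches an L.
Every edge goes from a vertex to one that appears earlier in the order 2, 1, 3, 8, 6, 5, 7, 9, 4, so processing vertices in that order labels each vertex after all of its successors.
2: no outgoing edge → L
1: reaches L-position 2 → W
3: reaches L-position 2 → W
8: reaches L-position 2 → W
6: reaches L-position 2 → W
5: only reaches 6(W), which is W → L
7: reaches L-position 5 → W
9: only reaches 1(W), which is W → L
4: only reaches 7(W), 3(W), 1(W), all W → L
The L vertices are 2, 4, 5, 9; that is 4 in all.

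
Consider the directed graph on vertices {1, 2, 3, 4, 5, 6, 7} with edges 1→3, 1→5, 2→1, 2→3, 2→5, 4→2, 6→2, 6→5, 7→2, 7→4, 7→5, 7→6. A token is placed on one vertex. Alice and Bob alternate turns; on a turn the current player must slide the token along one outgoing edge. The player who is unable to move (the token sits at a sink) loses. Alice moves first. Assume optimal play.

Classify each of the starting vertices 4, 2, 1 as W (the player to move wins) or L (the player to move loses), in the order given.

4: L, 2: W, 1: W

Work bottom-up. With no move the player to move loses. Otherwise the position is W if at least one move leads to an L position for the opponent, and L if every move leads to a W.
Every edge goes from a vertex to one that appears earlier in the order 5, 3, 1, 2, 4, 6, 7, so processing vertices in that order labels each vertex after all of its successors.
5: no outgoing edge → L
3: no outgoing edge → L
1: reaches L-position 3 → W
2: reaches L-position 3 → W
4: only reaches 2(W), which is W → L
6: reaches L-position 5 → W
7: reaches L-position 4 → W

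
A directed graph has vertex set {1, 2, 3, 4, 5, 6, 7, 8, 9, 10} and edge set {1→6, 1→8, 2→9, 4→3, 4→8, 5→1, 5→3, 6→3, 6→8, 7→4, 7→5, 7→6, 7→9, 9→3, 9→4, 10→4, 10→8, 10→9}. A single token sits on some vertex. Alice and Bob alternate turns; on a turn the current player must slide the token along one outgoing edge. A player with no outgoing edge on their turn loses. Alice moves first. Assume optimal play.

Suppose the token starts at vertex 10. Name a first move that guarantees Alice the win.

Move to 8.

Label each position W (a win for the player to move) or L (a loss). A position with no legal move is L; any other position is W exactly when some move reaches an L, and L when every move reaches a W.
Every edge goes from a vertex to one that appears earlier in the order 3, 8, 6, 4, 1, 9, 10, 5, 2, 7, so processing vertices in that order labels each vertex after all of its successors.
3: no outgoing edge → L
8: no outgoing edge → L
6: W (go to 8, an L position)
4: W (go to 8, an L position)
1: W (go to 8, an L position)
9: W (go to 3, an L position)
10: W (go to 8, an L position)
5: W (go to 3, an L position)
2: L (sole option 9(W) is W)
7: L (options 5(W), 9(W), 4(W), 6(W) are all W)
From 10, the L positions reachable in one move are: 8.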